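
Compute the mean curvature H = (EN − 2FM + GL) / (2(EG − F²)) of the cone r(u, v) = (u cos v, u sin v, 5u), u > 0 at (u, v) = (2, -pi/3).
H = 5*sqrt(26)/104

With E = 26, F = 0, G = u^2, L = 0, M = 0, N = 5*sqrt(26)*u^2/(26*Abs(u)), assemble
  H = (EN − 2FM + GL) / (2(EG − F²)) = 5*sqrt(26)/(52*Abs(u)).
At (u, v) = (2, -pi/3): H = 5*sqrt(26)/104.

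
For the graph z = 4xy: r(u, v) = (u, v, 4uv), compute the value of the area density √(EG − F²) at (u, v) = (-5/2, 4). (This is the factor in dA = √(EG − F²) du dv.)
√(EG − F²)|_{(-5/2, 4)} = sqrt(357)

E = 16*v^2 + 1, F = 16*u*v, G = 16*u^2 + 1, so EG − F² = 16*u^2 + 16*v^2 + 1. Taking the positive square root: √(EG − F²) = sqrt(16*u^2 + 16*v^2 + 1). At (u, v) = (-5/2, 4): sqrt(357).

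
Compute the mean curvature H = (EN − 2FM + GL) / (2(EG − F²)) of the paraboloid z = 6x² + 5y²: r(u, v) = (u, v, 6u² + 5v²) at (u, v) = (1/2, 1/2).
H = 11*sqrt(62)/124

With E = 144*u^2 + 1, F = 120*u*v, G = 100*v^2 + 1, L = 12/sqrt(144*u^2 + 100*v^2 + 1), M = 0, N = 10/sqrt(144*u^2 + 100*v^2 + 1), assemble
  H = (EN − 2FM + GL) / (2(EG − F²)) = (720*u^2 + 600*v^2 + 11)/(144*u^2 + 100*v^2 + 1)^(3/2).
At (u, v) = (1/2, 1/2): H = 11*sqrt(62)/124.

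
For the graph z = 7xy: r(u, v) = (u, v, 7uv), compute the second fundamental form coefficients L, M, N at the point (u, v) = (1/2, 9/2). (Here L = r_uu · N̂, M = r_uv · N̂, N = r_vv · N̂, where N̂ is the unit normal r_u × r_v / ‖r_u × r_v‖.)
L = 0;  M = 7*sqrt(4022)/2011;  N = 0

Compute the unit normal N̂(u, v) = (-7*v/sqrt(49*u^2 + 49*v^2 + 1), -7*u/sqrt(49*u^2 + 49*v^2 + 1), 1/sqrt(49*u^2 + 49*v^2 + 1)), and the second partials r_uu, r_uv, r_vv. Take dot products:
  L(u, v) = r_uu · N̂ = 0,
  M(u, v) = r_uv · N̂ = 7/sqrt(49*u^2 + 49*v^2 + 1),
  N(u, v) = r_vv · N̂ = 0.
Evaluating at (u, v) = (1/2, 9/2):
  L = 0, M = 7*sqrt(4022)/2011, N = 0.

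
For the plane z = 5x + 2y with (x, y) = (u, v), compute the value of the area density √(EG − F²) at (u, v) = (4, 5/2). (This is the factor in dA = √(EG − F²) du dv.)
√(EG − F²)|_{(4, 5/2)} = sqrt(30)

E = 26, F = 10, G = 5, so EG − F² = 30. Taking the positive square root: √(EG − F²) = sqrt(30). At (u, v) = (4, 5/2): sqrt(30).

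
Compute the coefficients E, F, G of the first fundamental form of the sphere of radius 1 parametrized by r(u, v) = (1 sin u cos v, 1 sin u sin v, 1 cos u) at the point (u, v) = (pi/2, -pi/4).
E = 1;  F = 0;  G = 1

Partials: r_u = (cos(u)*cos(v), sin(v)*cos(u), -sin(u)), r_v = (-sin(u)*sin(v), sin(u)*cos(v), 0). As functions of (u, v):
  E = r_u · r_u = 1,
  F = r_u · r_v = 0,
  G = r_v · r_v = sin(u)^2.
Evaluating at (u, v) = (pi/2, -pi/4): E = 1, F = 0, G = 1.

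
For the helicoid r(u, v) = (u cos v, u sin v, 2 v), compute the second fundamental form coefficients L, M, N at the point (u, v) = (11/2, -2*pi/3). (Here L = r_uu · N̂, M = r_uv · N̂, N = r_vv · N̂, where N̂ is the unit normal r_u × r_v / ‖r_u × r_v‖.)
L = 0;  M = -4*sqrt(137)/137;  N = 0

Compute the unit normal N̂(u, v) = (2*sin(v)/sqrt(u^2 + 4), -2*cos(v)/sqrt(u^2 + 4), u/sqrt(u^2 + 4)), and the second partials r_uu, r_uv, r_vv. Take dot products:
  L(u, v) = r_uu · N̂ = 0,
  M(u, v) = r_uv · N̂ = -2/sqrt(u^2 + 4),
  N(u, v) = r_vv · N̂ = 0.
Evaluating at (u, v) = (11/2, -2*pi/3):
  L = 0, M = -4*sqrt(137)/137, N = 0.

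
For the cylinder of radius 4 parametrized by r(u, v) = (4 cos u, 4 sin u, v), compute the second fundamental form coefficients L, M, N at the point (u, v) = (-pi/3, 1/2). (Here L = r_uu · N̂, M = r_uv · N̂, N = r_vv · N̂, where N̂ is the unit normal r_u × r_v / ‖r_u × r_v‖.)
L = -4;  M = 0;  N = 0

Compute the unit normal N̂(u, v) = (cos(u), sin(u), 0), and the second partials r_uu, r_uv, r_vv. Take dot products:
  L(u, v) = r_uu · N̂ = -4,
  M(u, v) = r_uv · N̂ = 0,
  N(u, v) = r_vv · N̂ = 0.
Evaluating at (u, v) = (-pi/3, 1/2):
  L = -4, M = 0, N = 0.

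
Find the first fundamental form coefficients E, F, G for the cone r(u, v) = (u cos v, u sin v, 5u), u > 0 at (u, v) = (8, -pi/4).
E = 26;  F = 0;  G = 64

Partials: r_u = (cos(v), sin(v), 5), r_v = (-u*sin(v), u*cos(v), 0). As functions of (u, v):
  E = r_u · r_u = 26,
  F = r_u · r_v = 0,
  G = r_v · r_v = u^2.
Evaluating at (u, v) = (8, -pi/4): E = 26, F = 0, G = 64.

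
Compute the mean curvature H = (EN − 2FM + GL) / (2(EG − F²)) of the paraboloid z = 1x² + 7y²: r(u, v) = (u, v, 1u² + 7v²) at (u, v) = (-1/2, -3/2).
H = 456*sqrt(443)/196249

With E = 4*u^2 + 1, F = 28*u*v, G = 196*v^2 + 1, L = 2/sqrt(4*u^2 + 196*v^2 + 1), M = 0, N = 14/sqrt(4*u^2 + 196*v^2 + 1), assemble
  H = (EN − 2FM + GL) / (2(EG − F²)) = 4*(7*u^2 + 49*v^2 + 2)/(4*u^2 + 196*v^2 + 1)^(3/2).
At (u, v) = (-1/2, -3/2): H = 456*sqrt(443)/196249.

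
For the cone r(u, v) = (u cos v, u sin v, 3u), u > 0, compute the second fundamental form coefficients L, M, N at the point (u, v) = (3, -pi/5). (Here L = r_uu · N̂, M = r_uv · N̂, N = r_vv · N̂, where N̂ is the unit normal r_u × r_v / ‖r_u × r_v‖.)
L = 0;  M = 0;  N = 9*sqrt(10)/10

Compute the unit normal N̂(u, v) = (-3*sqrt(10)*u*cos(v)/(10*Abs(u)), -3*sqrt(10)*u*sin(v)/(10*Abs(u)), sqrt(10)*u/(10*Abs(u))), and the second partials r_uu, r_uv, r_vv. Take dot products:
  L(u, v) = r_uu · N̂ = 0,
  M(u, v) = r_uv · N̂ = 0,
  N(u, v) = r_vv · N̂ = 3*sqrt(10)*u^2/(10*Abs(u)).
Evaluating at (u, v) = (3, -pi/5):
  L = 0, M = 0, N = 9*sqrt(10)/10.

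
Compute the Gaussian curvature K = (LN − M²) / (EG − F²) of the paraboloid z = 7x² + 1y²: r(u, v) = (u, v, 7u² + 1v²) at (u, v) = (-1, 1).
K = 28/40401

Coefficients of the first fundamental form: E = 196*u^2 + 1, F = 28*u*v, G = 4*v^2 + 1.
Coefficients of the second fundamental form: L = 14/sqrt(196*u^2 + 4*v^2 + 1), M = 0, N = 2/sqrt(196*u^2 + 4*v^2 + 1).
Assemble K = (LN − M²)/(EG − F²) = 28/(38416*u^4 + 1568*u^2*v^2 + 392*u^2 + 16*v^4 + 8*v^2 + 1). At (u, v) = (-1, 1): K = 28/40401.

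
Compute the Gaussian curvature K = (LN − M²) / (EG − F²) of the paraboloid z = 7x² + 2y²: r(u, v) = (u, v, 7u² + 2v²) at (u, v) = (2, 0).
K = 56/616225

Coefficients of the first fundamental form: E = 196*u^2 + 1, F = 56*u*v, G = 16*v^2 + 1.
Coefficients of the second fundamental form: L = 14/sqrt(196*u^2 + 16*v^2 + 1), M = 0, N = 4/sqrt(196*u^2 + 16*v^2 + 1).
Assemble K = (LN − M²)/(EG − F²) = 56/(38416*u^4 + 6272*u^2*v^2 + 392*u^2 + 256*v^4 + 32*v^2 + 1). At (u, v) = (2, 0): K = 56/616225.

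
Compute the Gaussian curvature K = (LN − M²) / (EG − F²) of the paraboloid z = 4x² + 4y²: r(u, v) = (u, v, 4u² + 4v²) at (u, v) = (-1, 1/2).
K = 64/6561

Coefficients of the first fundamental form: E = 64*u^2 + 1, F = 64*u*v, G = 64*v^2 + 1.
Coefficients of the second fundamental form: L = 8/sqrt(64*u^2 + 64*v^2 + 1), M = 0, N = 8/sqrt(64*u^2 + 64*v^2 + 1).
Assemble K = (LN − M²)/(EG − F²) = 64/(4096*u^4 + 8192*u^2*v^2 + 128*u^2 + 4096*v^4 + 128*v^2 + 1). At (u, v) = (-1, 1/2): K = 64/6561.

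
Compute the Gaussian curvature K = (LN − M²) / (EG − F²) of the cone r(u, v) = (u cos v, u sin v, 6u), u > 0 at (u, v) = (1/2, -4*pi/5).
K = 0

Coefficients of the first fundamental form: E = 37, F = 0, G = u^2.
Coefficients of the second fundamental form: L = 0, M = 0, N = 6*sqrt(37)*u^2/(37*Abs(u)).
Assemble K = (LN − M²)/(EG − F²) = 0. At (u, v) = (1/2, -4*pi/5): K = 0.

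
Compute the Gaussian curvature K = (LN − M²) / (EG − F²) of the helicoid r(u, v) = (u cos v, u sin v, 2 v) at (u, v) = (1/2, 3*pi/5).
K = -64/289

Coefficients of the first fundamental form: E = 1, F = 0, G = u^2 + 4.
Coefficients of the second fundamental form: L = 0, M = -2/sqrt(u^2 + 4), N = 0.
Assemble K = (LN − M²)/(EG − F²) = -4/(u^2 + 4)^2. At (u, v) = (1/2, 3*pi/5): K = -64/289.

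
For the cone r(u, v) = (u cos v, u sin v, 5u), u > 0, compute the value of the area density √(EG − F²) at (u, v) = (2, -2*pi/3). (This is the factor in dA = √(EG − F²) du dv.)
√(EG − F²)|_{(2, -2*pi/3)} = 2*sqrt(26)

E = 26, F = 0, G = u^2, so EG − F² = 26*u^2. Taking the positive square root: √(EG − F²) = sqrt(26)*Abs(u). At (u, v) = (2, -2*pi/3): 2*sqrt(26).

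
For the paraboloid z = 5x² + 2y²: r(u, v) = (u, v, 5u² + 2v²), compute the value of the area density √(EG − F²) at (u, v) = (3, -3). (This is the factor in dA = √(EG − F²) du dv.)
√(EG − F²)|_{(3, -3)} = sqrt(1045)

E = 100*u^2 + 1, F = 40*u*v, G = 16*v^2 + 1, so EG − F² = 100*u^2 + 16*v^2 + 1. Taking the positive square root: √(EG − F²) = sqrt(100*u^2 + 16*v^2 + 1). At (u, v) = (3, -3): sqrt(1045).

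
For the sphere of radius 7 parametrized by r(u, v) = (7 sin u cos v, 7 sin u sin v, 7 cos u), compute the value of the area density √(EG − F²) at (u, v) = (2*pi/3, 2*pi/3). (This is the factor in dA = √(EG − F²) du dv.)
√(EG − F²)|_{(2*pi/3, 2*pi/3)} = 49*sqrt(3)/2

E = 49, F = 0, G = 49*sin(u)^2, so EG − F² = 2401*sin(u)^2. Taking the positive square root: √(EG − F²) = 49*Abs(sin(u)). At (u, v) = (2*pi/3, 2*pi/3): 49*sqrt(3)/2.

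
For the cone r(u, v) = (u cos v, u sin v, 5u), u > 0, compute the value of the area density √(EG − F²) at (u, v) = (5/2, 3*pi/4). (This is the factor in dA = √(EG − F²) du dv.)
√(EG − F²)|_{(5/2, 3*pi/4)} = 5*sqrt(26)/2

E = 26, F = 0, G = u^2, so EG − F² = 26*u^2. Taking the positive square root: √(EG − F²) = sqrt(26)*Abs(u). At (u, v) = (5/2, 3*pi/4): 5*sqrt(26)/2.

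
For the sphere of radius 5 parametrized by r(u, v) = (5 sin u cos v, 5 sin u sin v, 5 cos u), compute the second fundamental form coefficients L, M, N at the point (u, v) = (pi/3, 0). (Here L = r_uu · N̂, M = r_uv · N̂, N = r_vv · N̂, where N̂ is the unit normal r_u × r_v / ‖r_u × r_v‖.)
L = -5;  M = 0;  N = -15/4

Compute the unit normal N̂(u, v) = (sin(u)^2*cos(v)/Abs(sin(u)), sin(u)^2*sin(v)/Abs(sin(u)), sin(2*u)/(2*Abs(sin(u)))), and the second partials r_uu, r_uv, r_vv. Take dot products:
  L(u, v) = r_uu · N̂ = -5*sin(u)/Abs(sin(u)),
  M(u, v) = r_uv · N̂ = 0,
  N(u, v) = r_vv · N̂ = -5*sin(u)^3/Abs(sin(u)).
Evaluating at (u, v) = (pi/3, 0):
  L = -5, M = 0, N = -15/4.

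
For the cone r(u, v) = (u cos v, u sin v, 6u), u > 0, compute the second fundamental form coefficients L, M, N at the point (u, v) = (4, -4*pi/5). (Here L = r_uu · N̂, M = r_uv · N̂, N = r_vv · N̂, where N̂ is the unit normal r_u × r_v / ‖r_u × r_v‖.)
L = 0;  M = 0;  N = 24*sqrt(37)/37

Compute the unit normal N̂(u, v) = (-6*sqrt(37)*u*cos(v)/(37*Abs(u)), -6*sqrt(37)*u*sin(v)/(37*Abs(u)), sqrt(37)*u/(37*Abs(u))), and the second partials r_uu, r_uv, r_vv. Take dot products:
  L(u, v) = r_uu · N̂ = 0,
  M(u, v) = r_uv · N̂ = 0,
  N(u, v) = r_vv · N̂ = 6*sqrt(37)*u^2/(37*Abs(u)).
Evaluating at (u, v) = (4, -4*pi/5):
  L = 0, M = 0, N = 24*sqrt(37)/37.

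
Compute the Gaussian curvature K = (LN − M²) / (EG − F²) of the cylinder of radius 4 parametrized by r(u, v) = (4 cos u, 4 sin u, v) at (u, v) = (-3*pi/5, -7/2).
K = 0

Coefficients of the first fundamental form: E = 16, F = 0, G = 1.
Coefficients of the second fundamental form: L = -4, M = 0, N = 0.
Assemble K = (LN − M²)/(EG − F²) = 0. At (u, v) = (-3*pi/5, -7/2): K = 0.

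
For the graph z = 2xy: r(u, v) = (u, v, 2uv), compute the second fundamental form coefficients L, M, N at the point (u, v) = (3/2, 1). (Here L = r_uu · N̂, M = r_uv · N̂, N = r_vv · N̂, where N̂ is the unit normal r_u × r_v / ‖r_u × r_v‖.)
L = 0;  M = sqrt(14)/7;  N = 0

Compute the unit normal N̂(u, v) = (-2*v/sqrt(4*u^2 + 4*v^2 + 1), -2*u/sqrt(4*u^2 + 4*v^2 + 1), 1/sqrt(4*u^2 + 4*v^2 + 1)), and the second partials r_uu, r_uv, r_vv. Take dot products:
  L(u, v) = r_uu · N̂ = 0,
  M(u, v) = r_uv · N̂ = 2/sqrt(4*u^2 + 4*v^2 + 1),
  N(u, v) = r_vv · N̂ = 0.
Evaluating at (u, v) = (3/2, 1):
  L = 0, M = sqrt(14)/7, N = 0.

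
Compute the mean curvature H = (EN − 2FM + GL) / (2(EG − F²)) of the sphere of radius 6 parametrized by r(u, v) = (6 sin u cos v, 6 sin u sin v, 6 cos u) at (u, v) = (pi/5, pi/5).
H = -1/6

With E = 36, F = 0, G = 36*sin(u)^2, L = -6*sin(u)/Abs(sin(u)), M = 0, N = -6*sin(u)^3/Abs(sin(u)), assemble
  H = (EN − 2FM + GL) / (2(EG − F²)) = -sin(u)/(6*Abs(sin(u))).
At (u, v) = (pi/5, pi/5): H = -1/6.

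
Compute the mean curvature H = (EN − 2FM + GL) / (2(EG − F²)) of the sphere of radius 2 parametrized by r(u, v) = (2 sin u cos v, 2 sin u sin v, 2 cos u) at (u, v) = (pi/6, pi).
H = -1/2

With E = 4, F = 0, G = 4*sin(u)^2, L = -2*sin(u)/Abs(sin(u)), M = 0, N = -2*sin(u)^3/Abs(sin(u)), assemble
  H = (EN − 2FM + GL) / (2(EG − F²)) = -sin(u)/(2*Abs(sin(u))).
At (u, v) = (pi/6, pi): H = -1/2.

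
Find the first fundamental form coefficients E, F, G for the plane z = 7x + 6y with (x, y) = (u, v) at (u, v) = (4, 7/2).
E = 50;  F = 42;  G = 37

Partials: r_u = (1, 0, 7), r_v = (0, 1, 6). As functions of (u, v):
  E = r_u · r_u = 50,
  F = r_u · r_v = 42,
  G = r_v · r_v = 37.
Evaluating at (u, v) = (4, 7/2): E = 50, F = 42, G = 37.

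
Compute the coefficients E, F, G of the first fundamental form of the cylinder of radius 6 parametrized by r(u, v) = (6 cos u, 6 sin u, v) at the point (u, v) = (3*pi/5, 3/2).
E = 36;  F = 0;  G = 1

Partials: r_u = (-6*sin(u), 6*cos(u), 0), r_v = (0, 0, 1). As functions of (u, v):
  E = r_u · r_u = 36,
  F = r_u · r_v = 0,
  G = r_v · r_v = 1.
Evaluating at (u, v) = (3*pi/5, 3/2): E = 36, F = 0, G = 1.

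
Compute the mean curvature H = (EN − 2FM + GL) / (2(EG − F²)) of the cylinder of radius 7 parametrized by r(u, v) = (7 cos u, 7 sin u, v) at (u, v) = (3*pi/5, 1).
H = -1/14

With E = 49, F = 0, G = 1, L = -7, M = 0, N = 0, assemble
  H = (EN − 2FM + GL) / (2(EG − F²)) = -1/14.
At (u, v) = (3*pi/5, 1): H = -1/14.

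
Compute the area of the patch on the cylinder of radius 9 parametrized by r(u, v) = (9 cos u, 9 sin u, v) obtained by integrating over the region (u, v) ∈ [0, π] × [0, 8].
Area = 72*pi

Area = ∫∫ √(EG − F²) du dv with √(EG − F²) = 9. Integrating over [0, π] × [0, 8] gives 72*pi.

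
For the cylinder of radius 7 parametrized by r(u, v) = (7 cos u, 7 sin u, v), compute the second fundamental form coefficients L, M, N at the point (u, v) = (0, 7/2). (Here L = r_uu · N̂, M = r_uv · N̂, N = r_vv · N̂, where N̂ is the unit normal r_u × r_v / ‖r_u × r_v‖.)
L = -7;  M = 0;  N = 0

Compute the unit normal N̂(u, v) = (cos(u), sin(u), 0), and the second partials r_uu, r_uv, r_vv. Take dot products:
  L(u, v) = r_uu · N̂ = -7,
  M(u, v) = r_uv · N̂ = 0,
  N(u, v) = r_vv · N̂ = 0.
Evaluating at (u, v) = (0, 7/2):
  L = -7, M = 0, N = 0.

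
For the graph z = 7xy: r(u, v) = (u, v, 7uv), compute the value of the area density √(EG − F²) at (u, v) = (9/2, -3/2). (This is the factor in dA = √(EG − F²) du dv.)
√(EG − F²)|_{(9/2, -3/2)} = sqrt(4414)/2

E = 49*v^2 + 1, F = 49*u*v, G = 49*u^2 + 1, so EG − F² = 49*u^2 + 49*v^2 + 1. Taking the positive square root: √(EG − F²) = sqrt(49*u^2 + 49*v^2 + 1). At (u, v) = (9/2, -3/2): sqrt(4414)/2.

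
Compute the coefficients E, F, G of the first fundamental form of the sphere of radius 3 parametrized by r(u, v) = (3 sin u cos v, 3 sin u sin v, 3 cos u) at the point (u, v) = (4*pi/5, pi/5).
E = 9;  F = 0;  G = 45/8 - 9*sqrt(5)/8

Partials: r_u = (3*cos(u)*cos(v), 3*sin(v)*cos(u), -3*sin(u)), r_v = (-3*sin(u)*sin(v), 3*sin(u)*cos(v), 0). As functions of (u, v):
  E = r_u · r_u = 9,
  F = r_u · r_v = 0,
  G = r_v · r_v = 9*sin(u)^2.
Evaluating at (u, v) = (4*pi/5, pi/5): E = 9, F = 0, G = 45/8 - 9*sqrt(5)/8.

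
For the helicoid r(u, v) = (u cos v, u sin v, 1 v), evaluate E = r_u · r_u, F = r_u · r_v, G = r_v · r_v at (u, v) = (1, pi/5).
E = 1;  F = 0;  G = 2

Partials: r_u = (cos(v), sin(v), 0), r_v = (-u*sin(v), u*cos(v), 1). As functions of (u, v):
  E = r_u · r_u = 1,
  F = r_u · r_v = 0,
  G = r_v · r_v = u^2 + 1.
Evaluating at (u, v) = (1, pi/5): E = 1, F = 0, G = 2.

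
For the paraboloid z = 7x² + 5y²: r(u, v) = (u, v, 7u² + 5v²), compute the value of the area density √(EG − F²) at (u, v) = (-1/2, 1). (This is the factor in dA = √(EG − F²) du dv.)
√(EG − F²)|_{(-1/2, 1)} = 5*sqrt(6)

E = 196*u^2 + 1, F = 140*u*v, G = 100*v^2 + 1, so EG − F² = 196*u^2 + 100*v^2 + 1. Taking the positive square root: √(EG − F²) = sqrt(196*u^2 + 100*v^2 + 1). At (u, v) = (-1/2, 1): 5*sqrt(6).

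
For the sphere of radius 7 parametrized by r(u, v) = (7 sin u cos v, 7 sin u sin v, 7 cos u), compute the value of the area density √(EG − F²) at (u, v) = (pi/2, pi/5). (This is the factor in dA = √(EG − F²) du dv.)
√(EG − F²)|_{(pi/2, pi/5)} = 49

E = 49, F = 0, G = 49*sin(u)^2, so EG − F² = 2401*sin(u)^2. Taking the positive square root: √(EG − F²) = 49*Abs(sin(u)). At (u, v) = (pi/2, pi/5): 49.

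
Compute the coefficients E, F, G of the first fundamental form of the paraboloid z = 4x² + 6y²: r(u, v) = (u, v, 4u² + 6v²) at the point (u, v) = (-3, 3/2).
E = 577;  F = -432;  G = 325

Partials: r_u = (1, 0, 8*u), r_v = (0, 1, 12*v). As functions of (u, v):
  E = r_u · r_u = 64*u^2 + 1,
  F = r_u · r_v = 96*u*v,
  G = r_v · r_v = 144*v^2 + 1.
Evaluating at (u, v) = (-3, 3/2): E = 577, F = -432, G = 325.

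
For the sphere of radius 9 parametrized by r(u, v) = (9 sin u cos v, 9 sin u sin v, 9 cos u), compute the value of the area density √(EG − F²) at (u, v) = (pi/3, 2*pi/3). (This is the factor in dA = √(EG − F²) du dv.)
√(EG − F²)|_{(pi/3, 2*pi/3)} = 81*sqrt(3)/2

E = 81, F = 0, G = 81*sin(u)^2, so EG − F² = 6561*sin(u)^2. Taking the positive square root: √(EG − F²) = 81*Abs(sin(u)). At (u, v) = (pi/3, 2*pi/3): 81*sqrt(3)/2.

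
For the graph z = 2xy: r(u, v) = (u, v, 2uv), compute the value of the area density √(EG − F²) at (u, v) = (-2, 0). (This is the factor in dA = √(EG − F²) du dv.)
√(EG − F²)|_{(-2, 0)} = sqrt(17)

E = 4*v^2 + 1, F = 4*u*v, G = 4*u^2 + 1, so EG − F² = 4*u^2 + 4*v^2 + 1. Taking the positive square root: √(EG − F²) = sqrt(4*u^2 + 4*v^2 + 1). At (u, v) = (-2, 0): sqrt(17).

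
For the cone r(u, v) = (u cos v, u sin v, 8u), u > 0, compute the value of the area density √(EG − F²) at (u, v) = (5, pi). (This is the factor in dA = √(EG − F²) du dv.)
√(EG − F²)|_{(5, pi)} = 5*sqrt(65)

E = 65, F = 0, G = u^2, so EG − F² = 65*u^2. Taking the positive square root: √(EG − F²) = sqrt(65)*Abs(u). At (u, v) = (5, pi): 5*sqrt(65).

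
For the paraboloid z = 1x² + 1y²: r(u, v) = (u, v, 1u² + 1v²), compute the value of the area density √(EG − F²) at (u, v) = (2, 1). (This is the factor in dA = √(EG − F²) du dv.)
√(EG − F²)|_{(2, 1)} = sqrt(21)

E = 4*u^2 + 1, F = 4*u*v, G = 4*v^2 + 1, so EG − F² = 4*u^2 + 4*v^2 + 1. Taking the positive square root: √(EG − F²) = sqrt(4*u^2 + 4*v^2 + 1). At (u, v) = (2, 1): sqrt(21).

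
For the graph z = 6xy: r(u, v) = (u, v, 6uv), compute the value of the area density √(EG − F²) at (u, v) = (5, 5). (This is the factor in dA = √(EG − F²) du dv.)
√(EG − F²)|_{(5, 5)} = sqrt(1801)

E = 36*v^2 + 1, F = 36*u*v, G = 36*u^2 + 1, so EG − F² = 36*u^2 + 36*v^2 + 1. Taking the positive square root: √(EG − F²) = sqrt(36*u^2 + 36*v^2 + 1). At (u, v) = (5, 5): sqrt(1801).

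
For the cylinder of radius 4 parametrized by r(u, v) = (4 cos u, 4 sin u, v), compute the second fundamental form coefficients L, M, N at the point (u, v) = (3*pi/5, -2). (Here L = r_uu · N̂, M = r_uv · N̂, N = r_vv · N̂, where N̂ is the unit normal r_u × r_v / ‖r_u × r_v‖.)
L = -4;  M = 0;  N = 0

Compute the unit normal N̂(u, v) = (cos(u), sin(u), 0), and the second partials r_uu, r_uv, r_vv. Take dot products:
  L(u, v) = r_uu · N̂ = -4,
  M(u, v) = r_uv · N̂ = 0,
  N(u, v) = r_vv · N̂ = 0.
Evaluating at (u, v) = (3*pi/5, -2):
  L = -4, M = 0, N = 0.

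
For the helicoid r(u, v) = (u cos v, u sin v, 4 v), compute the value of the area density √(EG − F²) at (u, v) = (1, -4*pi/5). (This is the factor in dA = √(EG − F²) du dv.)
√(EG − F²)|_{(1, -4*pi/5)} = sqrt(17)

E = 1, F = 0, G = u^2 + 16, so EG − F² = u^2 + 16. Taking the positive square root: √(EG − F²) = sqrt(u^2 + 16). At (u, v) = (1, -4*pi/5): sqrt(17).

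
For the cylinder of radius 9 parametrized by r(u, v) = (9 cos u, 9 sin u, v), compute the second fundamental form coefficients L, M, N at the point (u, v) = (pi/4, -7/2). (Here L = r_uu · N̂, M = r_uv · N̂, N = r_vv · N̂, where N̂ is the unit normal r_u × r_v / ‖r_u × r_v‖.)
L = -9;  M = 0;  N = 0

Compute the unit normal N̂(u, v) = (cos(u), sin(u), 0), and the second partials r_uu, r_uv, r_vv. Take dot products:
  L(u, v) = r_uu · N̂ = -9,
  M(u, v) = r_uv · N̂ = 0,
  N(u, v) = r_vv · N̂ = 0.
Evaluating at (u, v) = (pi/4, -7/2):
  L = -9, M = 0, N = 0.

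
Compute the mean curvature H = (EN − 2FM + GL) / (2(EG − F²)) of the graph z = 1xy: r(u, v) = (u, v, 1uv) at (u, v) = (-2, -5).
H = -sqrt(30)/90

With E = v^2 + 1, F = u*v, G = u^2 + 1, L = 0, M = 1/sqrt(u^2 + v^2 + 1), N = 0, assemble
  H = (EN − 2FM + GL) / (2(EG − F²)) = -u*v/(u^2 + v^2 + 1)^(3/2).
At (u, v) = (-2, -5): H = -sqrt(30)/90.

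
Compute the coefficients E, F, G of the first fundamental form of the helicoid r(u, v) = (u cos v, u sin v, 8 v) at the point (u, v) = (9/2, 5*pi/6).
E = 1;  F = 0;  G = 337/4

Partials: r_u = (cos(v), sin(v), 0), r_v = (-u*sin(v), u*cos(v), 8). As functions of (u, v):
  E = r_u · r_u = 1,
  F = r_u · r_v = 0,
  G = r_v · r_v = u^2 + 64.
Evaluating at (u, v) = (9/2, 5*pi/6): E = 1, F = 0, G = 337/4.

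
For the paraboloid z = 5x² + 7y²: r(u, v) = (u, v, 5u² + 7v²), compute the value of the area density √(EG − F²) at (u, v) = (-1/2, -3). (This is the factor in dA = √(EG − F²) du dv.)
√(EG − F²)|_{(-1/2, -3)} = sqrt(1790)

E = 100*u^2 + 1, F = 140*u*v, G = 196*v^2 + 1, so EG − F² = 100*u^2 + 196*v^2 + 1. Taking the positive square root: √(EG − F²) = sqrt(100*u^2 + 196*v^2 + 1). At (u, v) = (-1/2, -3): sqrt(1790).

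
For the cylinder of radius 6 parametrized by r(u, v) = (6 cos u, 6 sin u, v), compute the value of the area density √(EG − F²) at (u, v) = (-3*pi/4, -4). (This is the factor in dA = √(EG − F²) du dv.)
√(EG − F²)|_{(-3*pi/4, -4)} = 6

E = 36, F = 0, G = 1, so EG − F² = 36. Taking the positive square root: √(EG − F²) = 6. At (u, v) = (-3*pi/4, -4): 6.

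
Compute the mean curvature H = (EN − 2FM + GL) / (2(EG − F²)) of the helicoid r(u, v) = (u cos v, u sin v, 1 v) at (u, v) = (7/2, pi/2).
H = 0

With E = 1, F = 0, G = u^2 + 1, L = 0, M = -1/sqrt(u^2 + 1), N = 0, assemble
  H = (EN − 2FM + GL) / (2(EG − F²)) = 0.
At (u, v) = (7/2, pi/2): H = 0.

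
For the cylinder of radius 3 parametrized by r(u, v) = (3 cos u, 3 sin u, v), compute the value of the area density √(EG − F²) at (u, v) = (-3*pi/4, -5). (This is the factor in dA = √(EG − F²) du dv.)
√(EG − F²)|_{(-3*pi/4, -5)} = 3

E = 9, F = 0, G = 1, so EG − F² = 9. Taking the positive square root: √(EG − F²) = 3. At (u, v) = (-3*pi/4, -5): 3.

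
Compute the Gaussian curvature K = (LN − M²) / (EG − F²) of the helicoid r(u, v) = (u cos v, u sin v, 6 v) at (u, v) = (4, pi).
K = -9/676

Coefficients of the first fundamental form: E = 1, F = 0, G = u^2 + 36.
Coefficients of the second fundamental form: L = 0, M = -6/sqrt(u^2 + 36), N = 0.
Assemble K = (LN − M²)/(EG − F²) = -36/(u^2 + 36)^2. At (u, v) = (4, pi): K = -9/676.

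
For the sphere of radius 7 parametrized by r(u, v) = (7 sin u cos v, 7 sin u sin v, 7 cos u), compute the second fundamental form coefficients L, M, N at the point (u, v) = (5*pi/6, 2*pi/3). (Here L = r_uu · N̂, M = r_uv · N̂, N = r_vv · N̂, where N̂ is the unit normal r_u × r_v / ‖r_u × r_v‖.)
L = -7;  M = 0;  N = -7/4

Compute the unit normal N̂(u, v) = (sin(u)^2*cos(v)/Abs(sin(u)), sin(u)^2*sin(v)/Abs(sin(u)), sin(2*u)/(2*Abs(sin(u)))), and the second partials r_uu, r_uv, r_vv. Take dot products:
  L(u, v) = r_uu · N̂ = -7*sin(u)/Abs(sin(u)),
  M(u, v) = r_uv · N̂ = 0,
  N(u, v) = r_vv · N̂ = -7*sin(u)^3/Abs(sin(u)).
Evaluating at (u, v) = (5*pi/6, 2*pi/3):
  L = -7, M = 0, N = -7/4.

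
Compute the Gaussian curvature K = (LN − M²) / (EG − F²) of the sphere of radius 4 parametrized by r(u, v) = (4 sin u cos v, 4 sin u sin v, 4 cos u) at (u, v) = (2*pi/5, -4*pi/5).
K = 1/16

Coefficients of the first fundamental form: E = 16, F = 0, G = 16*sin(u)^2.
Coefficients of the second fundamental form: L = -4*sin(u)/Abs(sin(u)), M = 0, N = -4*sin(u)^3/Abs(sin(u)).
Assemble K = (LN − M²)/(EG − F²) = 1/16. At (u, v) = (2*pi/5, -4*pi/5): K = 1/16.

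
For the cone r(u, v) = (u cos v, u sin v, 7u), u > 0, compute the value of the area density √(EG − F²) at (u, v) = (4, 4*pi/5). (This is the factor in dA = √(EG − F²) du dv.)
√(EG − F²)|_{(4, 4*pi/5)} = 20*sqrt(2)

E = 50, F = 0, G = u^2, so EG − F² = 50*u^2. Taking the positive square root: √(EG − F²) = 5*sqrt(2)*Abs(u). At (u, v) = (4, 4*pi/5): 20*sqrt(2).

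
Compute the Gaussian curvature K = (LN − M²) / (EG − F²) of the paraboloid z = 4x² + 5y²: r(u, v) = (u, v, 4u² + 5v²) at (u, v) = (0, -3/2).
K = 20/12769

Coefficients of the first fundamental form: E = 64*u^2 + 1, F = 80*u*v, G = 100*v^2 + 1.
Coefficients of the second fundamental form: L = 8/sqrt(64*u^2 + 100*v^2 + 1), M = 0, N = 10/sqrt(64*u^2 + 100*v^2 + 1).
Assemble K = (LN − M²)/(EG − F²) = 80/(4096*u^4 + 12800*u^2*v^2 + 128*u^2 + 10000*v^4 + 200*v^2 + 1). At (u, v) = (0, -3/2): K = 20/12769.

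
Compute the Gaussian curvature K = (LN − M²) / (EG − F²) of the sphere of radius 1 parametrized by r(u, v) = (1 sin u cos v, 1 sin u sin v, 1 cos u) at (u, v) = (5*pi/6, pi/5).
K = 1

Coefficients of the first fundamental form: E = 1, F = 0, G = sin(u)^2.
Coefficients of the second fundamental form: L = -sin(u)/Abs(sin(u)), M = 0, N = -sin(u)^3/Abs(sin(u)).
Assemble K = (LN − M²)/(EG − F²) = 1. At (u, v) = (5*pi/6, pi/5): K = 1.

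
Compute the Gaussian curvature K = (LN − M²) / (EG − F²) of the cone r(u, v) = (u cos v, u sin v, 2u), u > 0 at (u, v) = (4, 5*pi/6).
K = 0

Coefficients of the first fundamental form: E = 5, F = 0, G = u^2.
Coefficients of the second fundamental form: L = 0, M = 0, N = 2*sqrt(5)*u^2/(5*Abs(u)).
Assemble K = (LN − M²)/(EG − F²) = 0. At (u, v) = (4, 5*pi/6): K = 0.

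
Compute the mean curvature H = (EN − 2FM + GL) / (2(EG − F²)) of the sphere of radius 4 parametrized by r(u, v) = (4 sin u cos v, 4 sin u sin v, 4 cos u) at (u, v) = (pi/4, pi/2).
H = -1/4

With E = 16, F = 0, G = 16*sin(u)^2, L = -4*sin(u)/Abs(sin(u)), M = 0, N = -4*sin(u)^3/Abs(sin(u)), assemble
  H = (EN − 2FM + GL) / (2(EG − F²)) = -sin(u)/(4*Abs(sin(u))).
At (u, v) = (pi/4, pi/2): H = -1/4.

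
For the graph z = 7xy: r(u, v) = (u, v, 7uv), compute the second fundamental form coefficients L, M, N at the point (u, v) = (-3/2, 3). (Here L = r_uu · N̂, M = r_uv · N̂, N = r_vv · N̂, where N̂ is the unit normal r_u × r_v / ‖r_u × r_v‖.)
L = 0;  M = 14/47;  N = 0

Compute the unit normal N̂(u, v) = (-7*v/sqrt(49*u^2 + 49*v^2 + 1), -7*u/sqrt(49*u^2 + 49*v^2 + 1), 1/sqrt(49*u^2 + 49*v^2 + 1)), and the second partials r_uu, r_uv, r_vv. Take dot products:
  L(u, v) = r_uu · N̂ = 0,
  M(u, v) = r_uv · N̂ = 7/sqrt(49*u^2 + 49*v^2 + 1),
  N(u, v) = r_vv · N̂ = 0.
Evaluating at (u, v) = (-3/2, 3):
  L = 0, M = 14/47, N = 0.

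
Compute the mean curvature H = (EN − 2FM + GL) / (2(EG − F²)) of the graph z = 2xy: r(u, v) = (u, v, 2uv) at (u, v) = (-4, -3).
H = -96*sqrt(101)/10201

With E = 4*v^2 + 1, F = 4*u*v, G = 4*u^2 + 1, L = 0, M = 2/sqrt(4*u^2 + 4*v^2 + 1), N = 0, assemble
  H = (EN − 2FM + GL) / (2(EG − F²)) = -8*u*v/(4*u^2 + 4*v^2 + 1)^(3/2).
At (u, v) = (-4, -3): H = -96*sqrt(101)/10201.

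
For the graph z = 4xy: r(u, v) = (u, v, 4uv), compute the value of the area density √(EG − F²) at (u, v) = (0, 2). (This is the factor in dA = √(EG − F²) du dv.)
√(EG − F²)|_{(0, 2)} = sqrt(65)

E = 16*v^2 + 1, F = 16*u*v, G = 16*u^2 + 1, so EG − F² = 16*u^2 + 16*v^2 + 1. Taking the positive square root: √(EG − F²) = sqrt(16*u^2 + 16*v^2 + 1). At (u, v) = (0, 2): sqrt(65).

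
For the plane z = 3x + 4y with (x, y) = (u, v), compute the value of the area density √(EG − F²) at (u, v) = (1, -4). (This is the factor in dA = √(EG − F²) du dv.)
√(EG − F²)|_{(1, -4)} = sqrt(26)

E = 10, F = 12, G = 17, so EG − F² = 26. Taking the positive square root: √(EG − F²) = sqrt(26). At (u, v) = (1, -4): sqrt(26).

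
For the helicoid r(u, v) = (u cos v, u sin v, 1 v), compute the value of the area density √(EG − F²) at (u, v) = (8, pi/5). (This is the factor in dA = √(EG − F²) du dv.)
√(EG − F²)|_{(8, pi/5)} = sqrt(65)

E = 1, F = 0, G = u^2 + 1, so EG − F² = u^2 + 1. Taking the positive square root: √(EG − F²) = sqrt(u^2 + 1). At (u, v) = (8, pi/5): sqrt(65).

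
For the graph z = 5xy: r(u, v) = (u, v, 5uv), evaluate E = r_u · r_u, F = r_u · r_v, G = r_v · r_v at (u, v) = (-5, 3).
E = 226;  F = -375;  G = 626

Partials: r_u = (1, 0, 5*v), r_v = (0, 1, 5*u). As functions of (u, v):
  E = r_u · r_u = 25*v^2 + 1,
  F = r_u · r_v = 25*u*v,
  G = r_v · r_v = 25*u^2 + 1.
Evaluating at (u, v) = (-5, 3): E = 226, F = -375, G = 626.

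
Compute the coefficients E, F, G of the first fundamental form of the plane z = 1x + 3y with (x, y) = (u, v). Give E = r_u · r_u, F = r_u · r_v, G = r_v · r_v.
E = 2;  F = 3;  G = 10

Compute partials: r_u = (1, 0, 1), r_v = (0, 1, 3). Then
  E = r_u · r_u = 2,
  F = r_u · r_v = 3,
  G = r_v · r_v = 10.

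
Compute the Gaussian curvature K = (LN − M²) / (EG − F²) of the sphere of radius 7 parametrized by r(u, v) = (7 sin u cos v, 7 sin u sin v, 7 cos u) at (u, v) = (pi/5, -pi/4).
K = 1/49

Coefficients of the first fundamental form: E = 49, F = 0, G = 49*sin(u)^2.
Coefficients of the second fundamental form: L = -7*sin(u)/Abs(sin(u)), M = 0, N = -7*sin(u)^3/Abs(sin(u)).
Assemble K = (LN − M²)/(EG − F²) = 1/49. At (u, v) = (pi/5, -pi/4): K = 1/49.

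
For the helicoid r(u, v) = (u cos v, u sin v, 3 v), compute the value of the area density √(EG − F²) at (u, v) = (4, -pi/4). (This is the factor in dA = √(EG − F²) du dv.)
√(EG − F²)|_{(4, -pi/4)} = 5

E = 1, F = 0, G = u^2 + 9, so EG − F² = u^2 + 9. Taking the positive square root: √(EG − F²) = sqrt(u^2 + 9). At (u, v) = (4, -pi/4): 5.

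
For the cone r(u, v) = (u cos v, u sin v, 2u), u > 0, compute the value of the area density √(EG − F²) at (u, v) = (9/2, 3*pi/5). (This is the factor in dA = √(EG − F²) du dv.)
√(EG − F²)|_{(9/2, 3*pi/5)} = 9*sqrt(5)/2

E = 5, F = 0, G = u^2, so EG − F² = 5*u^2. Taking the positive square root: √(EG − F²) = sqrt(5)*Abs(u). At (u, v) = (9/2, 3*pi/5): 9*sqrt(5)/2.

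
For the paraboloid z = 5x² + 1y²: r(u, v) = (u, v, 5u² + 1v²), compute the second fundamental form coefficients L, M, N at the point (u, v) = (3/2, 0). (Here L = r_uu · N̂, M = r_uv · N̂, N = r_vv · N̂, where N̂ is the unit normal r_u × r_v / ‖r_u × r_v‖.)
L = 5*sqrt(226)/113;  M = 0;  N = sqrt(226)/113

Compute the unit normal N̂(u, v) = (-10*u/sqrt(100*u^2 + 4*v^2 + 1), -2*v/sqrt(100*u^2 + 4*v^2 + 1), 1/sqrt(100*u^2 + 4*v^2 + 1)), and the second partials r_uu, r_uv, r_vv. Take dot products:
  L(u, v) = r_uu · N̂ = 10/sqrt(100*u^2 + 4*v^2 + 1),
  M(u, v) = r_uv · N̂ = 0,
  N(u, v) = r_vv · N̂ = 2/sqrt(100*u^2 + 4*v^2 + 1).
Evaluating at (u, v) = (3/2, 0):
  L = 5*sqrt(226)/113, M = 0, N = sqrt(226)/113.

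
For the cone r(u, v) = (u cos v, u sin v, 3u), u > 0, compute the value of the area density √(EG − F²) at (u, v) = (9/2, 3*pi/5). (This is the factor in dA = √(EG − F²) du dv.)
√(EG − F²)|_{(9/2, 3*pi/5)} = 9*sqrt(10)/2

E = 10, F = 0, G = u^2, so EG − F² = 10*u^2. Taking the positive square root: √(EG − F²) = sqrt(10)*Abs(u). At (u, v) = (9/2, 3*pi/5): 9*sqrt(10)/2.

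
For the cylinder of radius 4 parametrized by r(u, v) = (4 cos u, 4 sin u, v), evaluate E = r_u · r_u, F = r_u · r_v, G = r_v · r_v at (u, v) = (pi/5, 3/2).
E = 16;  F = 0;  G = 1

Partials: r_u = (-4*sin(u), 4*cos(u), 0), r_v = (0, 0, 1). As functions of (u, v):
  E = r_u · r_u = 16,
  F = r_u · r_v = 0,
  G = r_v · r_v = 1.
Evaluating at (u, v) = (pi/5, 3/2): E = 16, F = 0, G = 1.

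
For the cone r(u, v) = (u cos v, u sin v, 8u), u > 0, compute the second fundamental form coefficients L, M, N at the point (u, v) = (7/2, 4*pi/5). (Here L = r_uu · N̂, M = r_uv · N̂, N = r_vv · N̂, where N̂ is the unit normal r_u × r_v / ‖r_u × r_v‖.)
L = 0;  M = 0;  N = 28*sqrt(65)/65

Compute the unit normal N̂(u, v) = (-8*sqrt(65)*u*cos(v)/(65*Abs(u)), -8*sqrt(65)*u*sin(v)/(65*Abs(u)), sqrt(65)*u/(65*Abs(u))), and the second partials r_uu, r_uv, r_vv. Take dot products:
  L(u, v) = r_uu · N̂ = 0,
  M(u, v) = r_uv · N̂ = 0,
  N(u, v) = r_vv · N̂ = 8*sqrt(65)*u^2/(65*Abs(u)).
Evaluating at (u, v) = (7/2, 4*pi/5):
  L = 0, M = 0, N = 28*sqrt(65)/65.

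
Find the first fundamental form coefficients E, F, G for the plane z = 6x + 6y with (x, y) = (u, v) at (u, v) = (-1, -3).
E = 37;  F = 36;  G = 37

Partials: r_u = (1, 0, 6), r_v = (0, 1, 6). As functions of (u, v):
  E = r_u · r_u = 37,
  F = r_u · r_v = 36,
  G = r_v · r_v = 37.
Evaluating at (u, v) = (-1, -3): E = 37, F = 36, G = 37.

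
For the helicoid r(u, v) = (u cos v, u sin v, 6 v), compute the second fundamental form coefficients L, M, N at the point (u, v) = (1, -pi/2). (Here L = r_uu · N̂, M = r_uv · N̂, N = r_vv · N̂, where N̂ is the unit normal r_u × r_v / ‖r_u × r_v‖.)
L = 0;  M = -6*sqrt(37)/37;  N = 0

Compute the unit normal N̂(u, v) = (6*sin(v)/sqrt(u^2 + 36), -6*cos(v)/sqrt(u^2 + 36), u/sqrt(u^2 + 36)), and the second partials r_uu, r_uv, r_vv. Take dot products:
  L(u, v) = r_uu · N̂ = 0,
  M(u, v) = r_uv · N̂ = -6/sqrt(u^2 + 36),
  N(u, v) = r_vv · N̂ = 0.
Evaluating at (u, v) = (1, -pi/2):
  L = 0, M = -6*sqrt(37)/37, N = 0.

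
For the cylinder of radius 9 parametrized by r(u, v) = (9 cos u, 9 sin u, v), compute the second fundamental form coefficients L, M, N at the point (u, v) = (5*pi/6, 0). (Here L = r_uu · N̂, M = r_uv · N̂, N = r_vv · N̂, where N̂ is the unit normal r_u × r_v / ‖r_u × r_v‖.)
L = -9;  M = 0;  N = 0

Compute the unit normal N̂(u, v) = (cos(u), sin(u), 0), and the second partials r_uu, r_uv, r_vv. Take dot products:
  L(u, v) = r_uu · N̂ = -9,
  M(u, v) = r_uv · N̂ = 0,
  N(u, v) = r_vv · N̂ = 0.
Evaluating at (u, v) = (5*pi/6, 0):
  L = -9, M = 0, N = 0.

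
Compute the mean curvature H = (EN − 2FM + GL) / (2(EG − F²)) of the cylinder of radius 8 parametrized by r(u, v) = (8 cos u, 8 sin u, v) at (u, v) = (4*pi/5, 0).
H = -1/16

With E = 64, F = 0, G = 1, L = -8, M = 0, N = 0, assemble
  H = (EN − 2FM + GL) / (2(EG − F²)) = -1/16.
At (u, v) = (4*pi/5, 0): H = -1/16.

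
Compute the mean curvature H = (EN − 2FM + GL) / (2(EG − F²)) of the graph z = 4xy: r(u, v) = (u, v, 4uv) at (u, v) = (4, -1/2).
H = 128*sqrt(29)/22707

With E = 16*v^2 + 1, F = 16*u*v, G = 16*u^2 + 1, L = 0, M = 4/sqrt(16*u^2 + 16*v^2 + 1), N = 0, assemble
  H = (EN − 2FM + GL) / (2(EG − F²)) = -64*u*v/(16*u^2 + 16*v^2 + 1)^(3/2).
At (u, v) = (4, -1/2): H = 128*sqrt(29)/22707.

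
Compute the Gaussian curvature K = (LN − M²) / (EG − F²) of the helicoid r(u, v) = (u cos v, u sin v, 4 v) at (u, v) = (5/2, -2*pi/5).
K = -256/7921

Coefficients of the first fundamental form: E = 1, F = 0, G = u^2 + 16.
Coefficients of the second fundamental form: L = 0, M = -4/sqrt(u^2 + 16), N = 0.
Assemble K = (LN − M²)/(EG − F²) = -16/(u^2 + 16)^2. At (u, v) = (5/2, -2*pi/5): K = -256/7921.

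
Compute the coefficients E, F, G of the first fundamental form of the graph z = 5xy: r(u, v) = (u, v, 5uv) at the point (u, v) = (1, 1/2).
E = 29/4;  F = 25/2;  G = 26

Partials: r_u = (1, 0, 5*v), r_v = (0, 1, 5*u). As functions of (u, v):
  E = r_u · r_u = 25*v^2 + 1,
  F = r_u · r_v = 25*u*v,
  G = r_v · r_v = 25*u^2 + 1.
Evaluating at (u, v) = (1, 1/2): E = 29/4, F = 25/2, G = 26.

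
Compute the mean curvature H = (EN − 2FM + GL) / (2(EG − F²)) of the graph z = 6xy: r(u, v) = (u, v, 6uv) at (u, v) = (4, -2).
H = 1728*sqrt(721)/519841

With E = 36*v^2 + 1, F = 36*u*v, G = 36*u^2 + 1, L = 0, M = 6/sqrt(36*u^2 + 36*v^2 + 1), N = 0, assemble
  H = (EN − 2FM + GL) / (2(EG − F²)) = -216*u*v/(36*u^2 + 36*v^2 + 1)^(3/2).
At (u, v) = (4, -2): H = 1728*sqrt(721)/519841.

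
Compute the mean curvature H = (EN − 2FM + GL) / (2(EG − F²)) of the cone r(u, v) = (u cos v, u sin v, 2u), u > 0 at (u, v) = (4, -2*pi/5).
H = sqrt(5)/20

With E = 5, F = 0, G = u^2, L = 0, M = 0, N = 2*sqrt(5)*u^2/(5*Abs(u)), assemble
  H = (EN − 2FM + GL) / (2(EG − F²)) = sqrt(5)/(5*Abs(u)).
At (u, v) = (4, -2*pi/5): H = sqrt(5)/20.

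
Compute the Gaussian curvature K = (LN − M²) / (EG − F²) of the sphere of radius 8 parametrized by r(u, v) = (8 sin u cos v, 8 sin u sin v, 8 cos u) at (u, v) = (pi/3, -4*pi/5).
K = 1/64

Coefficients of the first fundamental form: E = 64, F = 0, G = 64*sin(u)^2.
Coefficients of the second fundamental form: L = -8*sin(u)/Abs(sin(u)), M = 0, N = -8*sin(u)^3/Abs(sin(u)).
Assemble K = (LN − M²)/(EG − F²) = 1/64. At (u, v) = (pi/3, -4*pi/5): K = 1/64.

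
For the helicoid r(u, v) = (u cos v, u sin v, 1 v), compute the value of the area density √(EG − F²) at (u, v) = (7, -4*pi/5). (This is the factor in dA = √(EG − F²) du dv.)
√(EG − F²)|_{(7, -4*pi/5)} = 5*sqrt(2)

E = 1, F = 0, G = u^2 + 1, so EG − F² = u^2 + 1. Taking the positive square root: √(EG − F²) = sqrt(u^2 + 1). At (u, v) = (7, -4*pi/5): 5*sqrt(2).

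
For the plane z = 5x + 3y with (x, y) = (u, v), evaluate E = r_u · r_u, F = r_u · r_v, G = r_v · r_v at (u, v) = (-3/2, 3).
E = 26;  F = 15;  G = 10

Partials: r_u = (1, 0, 5), r_v = (0, 1, 3). As functions of (u, v):
  E = r_u · r_u = 26,
  F = r_u · r_v = 15,
  G = r_v · r_v = 10.
Evaluating at (u, v) = (-3/2, 3): E = 26, F = 15, G = 10.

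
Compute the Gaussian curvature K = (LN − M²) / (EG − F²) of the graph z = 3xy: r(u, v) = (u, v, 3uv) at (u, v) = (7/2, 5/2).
K = -36/112225

Coefficients of the first fundamental form: E = 9*v^2 + 1, F = 9*u*v, G = 9*u^2 + 1.
Coefficients of the second fundamental form: L = 0, M = 3/sqrt(9*u^2 + 9*v^2 + 1), N = 0.
Assemble K = (LN − M²)/(EG − F²) = -9/(81*u^4 + 162*u^2*v^2 + 18*u^2 + 81*v^4 + 18*v^2 + 1). At (u, v) = (7/2, 5/2): K = -36/112225.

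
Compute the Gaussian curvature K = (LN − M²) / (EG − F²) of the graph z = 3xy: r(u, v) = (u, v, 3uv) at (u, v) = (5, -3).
K = -9/94249

Coefficients of the first fundamental form: E = 9*v^2 + 1, F = 9*u*v, G = 9*u^2 + 1.
Coefficients of the second fundamental form: L = 0, M = 3/sqrt(9*u^2 + 9*v^2 + 1), N = 0.
Assemble K = (LN − M²)/(EG − F²) = -9/(81*u^4 + 162*u^2*v^2 + 18*u^2 + 81*v^4 + 18*v^2 + 1). At (u, v) = (5, -3): K = -9/94249.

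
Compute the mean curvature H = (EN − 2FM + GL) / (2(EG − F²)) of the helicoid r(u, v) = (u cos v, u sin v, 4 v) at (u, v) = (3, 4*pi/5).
H = 0

With E = 1, F = 0, G = u^2 + 16, L = 0, M = -4/sqrt(u^2 + 16), N = 0, assemble
  H = (EN − 2FM + GL) / (2(EG − F²)) = 0.
At (u, v) = (3, 4*pi/5): H = 0.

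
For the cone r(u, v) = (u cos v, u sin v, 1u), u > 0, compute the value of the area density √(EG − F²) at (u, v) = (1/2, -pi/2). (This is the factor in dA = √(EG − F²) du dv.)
√(EG − F²)|_{(1/2, -pi/2)} = sqrt(2)/2

E = 2, F = 0, G = u^2, so EG − F² = 2*u^2. Taking the positive square root: √(EG − F²) = sqrt(2)*Abs(u). At (u, v) = (1/2, -pi/2): sqrt(2)/2.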